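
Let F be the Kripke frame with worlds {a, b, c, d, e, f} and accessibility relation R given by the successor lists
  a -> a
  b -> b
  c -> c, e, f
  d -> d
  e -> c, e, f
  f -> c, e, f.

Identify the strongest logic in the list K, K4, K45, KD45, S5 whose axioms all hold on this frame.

Transitive (axiom 4): yes — every two-step R-path is closed by a direct edge.
Euclidean (axiom 5): yes — any two successors of a common world are R-related.
Serial (axiom D): yes — every world has a successor (e.g. a R a).
Reflexive (axiom T): yes — every world is R-related to itself.
So F validates K, K4, K45, KD45, S5. The strongest is S5.

S5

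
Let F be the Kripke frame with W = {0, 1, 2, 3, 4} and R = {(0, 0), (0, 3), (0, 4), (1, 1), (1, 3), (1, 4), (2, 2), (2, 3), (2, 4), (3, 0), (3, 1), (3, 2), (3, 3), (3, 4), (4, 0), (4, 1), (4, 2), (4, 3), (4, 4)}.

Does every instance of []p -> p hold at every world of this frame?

Yes

The schema T characterises exactly the reflexive frames.
Reflexive: yes — every world is R-related to itself.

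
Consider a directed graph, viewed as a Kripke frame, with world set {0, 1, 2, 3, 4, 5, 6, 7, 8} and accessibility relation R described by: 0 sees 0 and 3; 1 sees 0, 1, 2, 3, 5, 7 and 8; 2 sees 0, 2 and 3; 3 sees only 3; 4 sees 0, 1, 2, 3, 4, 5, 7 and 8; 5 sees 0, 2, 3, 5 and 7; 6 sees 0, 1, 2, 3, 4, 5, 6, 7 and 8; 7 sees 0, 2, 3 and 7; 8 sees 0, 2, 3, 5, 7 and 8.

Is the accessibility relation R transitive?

Yes

Transitive: yes — every two-step R-path is closed by a direct edge.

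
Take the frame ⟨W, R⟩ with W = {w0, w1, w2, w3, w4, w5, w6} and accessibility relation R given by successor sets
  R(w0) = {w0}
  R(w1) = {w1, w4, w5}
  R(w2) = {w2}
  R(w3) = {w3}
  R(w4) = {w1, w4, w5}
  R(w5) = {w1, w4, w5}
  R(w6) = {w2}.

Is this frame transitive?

Transitive: yes — every two-step R-path is closed by a direct edge.

Yes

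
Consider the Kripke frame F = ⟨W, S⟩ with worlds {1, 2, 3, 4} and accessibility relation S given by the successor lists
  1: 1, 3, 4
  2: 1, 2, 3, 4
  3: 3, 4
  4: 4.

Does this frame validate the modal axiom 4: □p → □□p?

Axiom 4 corresponds to the accessibility relation being transitive.
Transitive: yes — every two-step S-path is closed by a direct edge.

Yes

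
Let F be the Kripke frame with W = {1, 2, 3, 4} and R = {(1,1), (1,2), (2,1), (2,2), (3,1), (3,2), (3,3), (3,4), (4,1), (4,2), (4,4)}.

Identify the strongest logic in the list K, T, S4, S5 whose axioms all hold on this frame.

Reflexive (axiom T): yes — every world is R-related to itself.
Transitive (axiom 4): yes — every two-step R-path is closed by a direct edge.
Euclidean (axiom 5): no — 3 R 1 and 3 R 4, but not 1 R 4.
So F validates K, T, S4; S5 would additionally require R to be Euclidean. The strongest is S4.

S4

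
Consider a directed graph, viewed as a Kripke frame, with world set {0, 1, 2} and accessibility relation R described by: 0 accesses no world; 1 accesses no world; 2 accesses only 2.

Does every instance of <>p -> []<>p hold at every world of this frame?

The schema 5 characterises exactly the Euclidean frames.
Euclidean: yes — any two successors of a common world are R-related.

Yes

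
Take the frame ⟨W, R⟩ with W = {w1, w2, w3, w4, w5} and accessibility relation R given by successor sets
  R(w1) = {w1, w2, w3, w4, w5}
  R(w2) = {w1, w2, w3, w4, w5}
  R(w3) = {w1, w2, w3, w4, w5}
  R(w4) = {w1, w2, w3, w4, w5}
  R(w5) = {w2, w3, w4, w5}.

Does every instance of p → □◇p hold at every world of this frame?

Axiom B corresponds to the accessibility relation being symmetric.
Symmetric: no — w1 R w5 but not w5 R w1.

No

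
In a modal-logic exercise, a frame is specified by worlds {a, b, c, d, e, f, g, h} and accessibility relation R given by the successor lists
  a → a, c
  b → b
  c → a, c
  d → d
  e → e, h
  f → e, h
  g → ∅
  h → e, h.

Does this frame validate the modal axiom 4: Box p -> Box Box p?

Axiom 4 corresponds to the accessibility relation being transitive.
Transitive: yes — every two-step R-path is closed by a direct edge.

Yes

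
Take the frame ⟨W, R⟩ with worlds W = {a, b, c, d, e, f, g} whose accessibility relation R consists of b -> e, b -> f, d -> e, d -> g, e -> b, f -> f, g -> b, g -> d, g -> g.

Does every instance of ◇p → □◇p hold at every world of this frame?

No

The schema 5 characterises exactly the Euclidean frames.
Euclidean: no — b R e and b R f, but not e R f.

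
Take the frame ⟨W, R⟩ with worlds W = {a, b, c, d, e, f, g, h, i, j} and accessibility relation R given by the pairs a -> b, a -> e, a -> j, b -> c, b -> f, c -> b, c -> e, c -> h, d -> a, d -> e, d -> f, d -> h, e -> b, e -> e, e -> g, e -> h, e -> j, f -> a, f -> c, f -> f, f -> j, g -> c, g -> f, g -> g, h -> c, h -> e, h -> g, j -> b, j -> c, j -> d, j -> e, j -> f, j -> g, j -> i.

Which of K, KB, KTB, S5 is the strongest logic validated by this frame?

K

Symmetric (axiom B): no — a R b but not b R a.
Reflexive (axiom T): no — a is not related to itself.
Euclidean (axiom 5): no — a R b and a R e, but not b R e.
So F validates K; KB would additionally require R to be symmetric. The strongest is K.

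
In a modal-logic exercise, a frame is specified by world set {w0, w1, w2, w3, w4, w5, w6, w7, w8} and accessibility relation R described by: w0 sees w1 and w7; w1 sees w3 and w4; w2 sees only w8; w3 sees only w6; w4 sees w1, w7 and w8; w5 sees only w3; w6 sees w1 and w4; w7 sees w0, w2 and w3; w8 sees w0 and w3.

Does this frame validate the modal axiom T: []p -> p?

By correspondence theory, T is valid on a frame iff R is reflexive.
Reflexive: no — w0 is not related to itself.

No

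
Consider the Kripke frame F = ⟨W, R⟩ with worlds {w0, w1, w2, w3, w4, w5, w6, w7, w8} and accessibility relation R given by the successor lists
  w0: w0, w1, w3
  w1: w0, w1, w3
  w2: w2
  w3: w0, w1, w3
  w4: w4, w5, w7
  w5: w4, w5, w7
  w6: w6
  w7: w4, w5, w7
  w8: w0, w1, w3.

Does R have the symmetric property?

Symmetric: no — w8 R w0 but not w0 R w8.

No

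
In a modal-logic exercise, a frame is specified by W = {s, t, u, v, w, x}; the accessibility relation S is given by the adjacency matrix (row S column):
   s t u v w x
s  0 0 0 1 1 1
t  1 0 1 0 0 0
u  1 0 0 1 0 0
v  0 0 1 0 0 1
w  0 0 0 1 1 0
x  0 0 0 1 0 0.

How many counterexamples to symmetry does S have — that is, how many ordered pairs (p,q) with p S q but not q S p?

7

Enumerating: (s,v), (s,w), (s,x), (t,s), (t,u), (u,s), (w,v).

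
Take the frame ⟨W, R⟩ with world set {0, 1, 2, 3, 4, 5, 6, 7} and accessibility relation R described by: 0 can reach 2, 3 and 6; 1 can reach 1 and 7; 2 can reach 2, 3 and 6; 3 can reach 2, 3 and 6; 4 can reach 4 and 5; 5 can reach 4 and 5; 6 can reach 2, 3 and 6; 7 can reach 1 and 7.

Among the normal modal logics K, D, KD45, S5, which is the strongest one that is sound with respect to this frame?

KD45

Serial (axiom D): yes — every world has a successor (e.g. 0 R 2).
Euclidean (axiom 5): yes — any two successors of a common world are R-related.
Transitive (axiom 4): yes — every two-step R-path is closed by a direct edge.
Reflexive (axiom T): no — 0 is not related to itself.
So F validates K, D, KD45; S5 would additionally require R to be reflexive. The strongest is KD45.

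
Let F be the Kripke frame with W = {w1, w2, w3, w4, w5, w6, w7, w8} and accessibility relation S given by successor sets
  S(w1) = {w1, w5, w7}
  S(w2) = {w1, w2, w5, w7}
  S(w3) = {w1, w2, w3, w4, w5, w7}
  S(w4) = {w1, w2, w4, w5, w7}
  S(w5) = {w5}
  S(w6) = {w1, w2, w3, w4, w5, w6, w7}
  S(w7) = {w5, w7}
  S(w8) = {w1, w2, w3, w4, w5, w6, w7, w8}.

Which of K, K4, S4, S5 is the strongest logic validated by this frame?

S4

Transitive (axiom 4): yes — every two-step S-path is closed by a direct edge.
Reflexive (axiom T): yes — every world is S-related to itself.
Euclidean (axiom 5): no — w1 S w5 and w1 S w7, but not w5 S w7.
So F validates K, K4, S4; S5 would additionally require S to be Euclidean. The strongest is S4.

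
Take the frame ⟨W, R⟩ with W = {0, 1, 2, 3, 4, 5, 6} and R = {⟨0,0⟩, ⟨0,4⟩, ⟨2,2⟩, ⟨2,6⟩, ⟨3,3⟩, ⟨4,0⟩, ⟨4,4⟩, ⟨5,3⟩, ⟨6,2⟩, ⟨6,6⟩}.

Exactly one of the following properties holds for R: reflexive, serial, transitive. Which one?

Reflexive: no — 1 is not related to itself.
Serial: no — 1 has no R-successor.
Transitive: yes — every two-step R-path is closed by a direct edge.
Only transitive holds.

transitive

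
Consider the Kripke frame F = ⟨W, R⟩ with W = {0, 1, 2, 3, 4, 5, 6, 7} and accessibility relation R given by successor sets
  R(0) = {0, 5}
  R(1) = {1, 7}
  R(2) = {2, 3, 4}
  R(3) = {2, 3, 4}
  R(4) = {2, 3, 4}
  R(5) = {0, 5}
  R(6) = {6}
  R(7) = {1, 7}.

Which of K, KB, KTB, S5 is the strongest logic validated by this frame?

Symmetric (axiom B): yes — every pair in R has its reverse in R.
Reflexive (axiom T): yes — every world is R-related to itself.
Euclidean (axiom 5): yes — any two successors of a common world are R-related.
So F validates K, KB, KTB, S5. The strongest is S5.

S5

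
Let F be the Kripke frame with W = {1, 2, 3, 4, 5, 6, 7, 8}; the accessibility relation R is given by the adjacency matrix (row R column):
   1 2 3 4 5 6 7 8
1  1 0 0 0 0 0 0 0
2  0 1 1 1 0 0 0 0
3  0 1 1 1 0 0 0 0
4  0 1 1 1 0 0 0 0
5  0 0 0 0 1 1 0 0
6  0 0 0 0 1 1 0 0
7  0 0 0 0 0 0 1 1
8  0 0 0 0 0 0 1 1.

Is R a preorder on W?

Reflexive: yes — every world is R-related to itself.
Transitive: yes — every two-step R-path is closed by a direct edge.
So R is a preorder.

Yes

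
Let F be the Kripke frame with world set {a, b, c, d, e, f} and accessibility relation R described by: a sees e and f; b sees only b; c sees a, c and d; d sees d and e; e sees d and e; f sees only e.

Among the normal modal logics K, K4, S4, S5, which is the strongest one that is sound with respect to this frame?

K

Transitive (axiom 4): no — a R e and e R d, but not a R d.
Reflexive (axiom T): no — a is not related to itself.
Euclidean (axiom 5): no — a R e and a R f, but not e R f.
So F validates K; K4 would additionally require R to be transitive. The strongest is K.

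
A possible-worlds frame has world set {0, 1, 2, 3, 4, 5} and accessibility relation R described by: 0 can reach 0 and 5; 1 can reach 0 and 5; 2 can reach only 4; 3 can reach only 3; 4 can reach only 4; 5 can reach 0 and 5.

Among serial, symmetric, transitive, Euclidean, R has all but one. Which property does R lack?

Serial: yes — every world has a successor (e.g. 0 R 0).
Symmetric: no — 1 R 0 but not 0 R 1.
Transitive: yes — every two-step R-path is closed by a direct edge.
Euclidean: yes — any two successors of a common world are R-related.
Only symmetric fails.

symmetric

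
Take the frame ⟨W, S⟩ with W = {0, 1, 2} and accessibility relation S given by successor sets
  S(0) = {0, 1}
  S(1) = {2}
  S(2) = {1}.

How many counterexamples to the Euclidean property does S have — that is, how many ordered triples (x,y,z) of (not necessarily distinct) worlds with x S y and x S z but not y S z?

Enumerating: (0,1,0), (0,1,1), (1,2,2), (2,1,1).

4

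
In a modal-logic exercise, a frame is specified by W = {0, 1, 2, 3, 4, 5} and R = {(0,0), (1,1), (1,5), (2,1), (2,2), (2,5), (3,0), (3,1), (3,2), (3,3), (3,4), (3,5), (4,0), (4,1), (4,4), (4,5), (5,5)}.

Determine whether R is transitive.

Yes

Transitive: yes — every two-step R-path is closed by a direct edge.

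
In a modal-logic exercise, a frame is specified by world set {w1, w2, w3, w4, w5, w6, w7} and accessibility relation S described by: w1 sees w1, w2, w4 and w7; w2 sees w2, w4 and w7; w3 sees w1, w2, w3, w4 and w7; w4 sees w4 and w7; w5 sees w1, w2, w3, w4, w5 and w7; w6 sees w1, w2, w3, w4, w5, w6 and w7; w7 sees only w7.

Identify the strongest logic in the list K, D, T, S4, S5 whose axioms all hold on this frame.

S4

Serial (axiom D): yes — every world has a successor (e.g. w1 S w1).
Reflexive (axiom T): yes — every world is S-related to itself.
Transitive (axiom 4): yes — every two-step S-path is closed by a direct edge.
Euclidean (axiom 5): no — w1 S w4 and w1 S w2, but not w4 S w2.
So F validates K, D, T, S4; S5 would additionally require S to be Euclidean. The strongest is S4.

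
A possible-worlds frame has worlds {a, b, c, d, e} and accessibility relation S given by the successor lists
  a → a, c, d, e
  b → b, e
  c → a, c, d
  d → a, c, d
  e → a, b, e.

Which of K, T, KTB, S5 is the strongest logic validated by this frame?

Reflexive (axiom T): yes — every world is S-related to itself.
Symmetric (axiom B): yes — every pair in S has its reverse in S.
Euclidean (axiom 5): no — a S c and a S e, but not c S e.
So F validates K, T, KTB; S5 would additionally require S to be Euclidean. The strongest is KTB.

KTB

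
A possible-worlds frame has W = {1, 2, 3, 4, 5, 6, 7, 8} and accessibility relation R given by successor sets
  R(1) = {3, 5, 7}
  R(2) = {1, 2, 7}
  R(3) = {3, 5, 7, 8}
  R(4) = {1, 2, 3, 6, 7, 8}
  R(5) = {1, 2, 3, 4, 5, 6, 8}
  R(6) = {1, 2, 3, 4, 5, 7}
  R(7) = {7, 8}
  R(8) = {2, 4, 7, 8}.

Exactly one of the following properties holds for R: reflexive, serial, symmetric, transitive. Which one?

serial

Reflexive: no — 1 is not related to itself.
Serial: yes — every world has a successor (e.g. 1 R 3).
Symmetric: no — 1 R 3 but not 3 R 1.
Transitive: no — 1 R 3 and 3 R 8, but not 1 R 8.
Only serial holds.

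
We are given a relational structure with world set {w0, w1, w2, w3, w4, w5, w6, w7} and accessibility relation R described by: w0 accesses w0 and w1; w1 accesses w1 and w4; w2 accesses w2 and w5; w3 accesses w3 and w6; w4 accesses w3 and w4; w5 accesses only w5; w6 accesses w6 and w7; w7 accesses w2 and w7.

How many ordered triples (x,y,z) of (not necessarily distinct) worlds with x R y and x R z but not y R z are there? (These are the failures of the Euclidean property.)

7

Enumerating: (w0,w1,w0), (w1,w4,w1), (w2,w5,w2), (w3,w6,w3), (w4,w3,w4), (w6,w7,w6), (w7,w2,w7).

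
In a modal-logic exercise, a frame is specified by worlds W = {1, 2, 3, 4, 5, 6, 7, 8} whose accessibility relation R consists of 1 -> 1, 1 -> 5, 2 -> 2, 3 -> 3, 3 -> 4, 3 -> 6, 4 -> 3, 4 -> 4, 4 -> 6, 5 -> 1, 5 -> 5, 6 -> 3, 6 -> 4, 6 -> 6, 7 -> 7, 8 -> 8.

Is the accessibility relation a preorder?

Yes

Reflexive: yes — every world is R-related to itself.
Transitive: yes — every two-step R-path is closed by a direct edge.
So R is a preorder.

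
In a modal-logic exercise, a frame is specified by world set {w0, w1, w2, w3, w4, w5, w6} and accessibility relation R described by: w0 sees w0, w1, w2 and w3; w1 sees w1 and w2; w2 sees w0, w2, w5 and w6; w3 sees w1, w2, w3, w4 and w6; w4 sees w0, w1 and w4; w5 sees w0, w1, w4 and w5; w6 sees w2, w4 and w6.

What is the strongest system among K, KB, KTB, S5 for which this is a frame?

Symmetric (axiom B): no — w0 R w1 but not w1 R w0.
Reflexive (axiom T): yes — every world is R-related to itself.
Euclidean (axiom 5): no — w0 R w1 and w0 R w3, but not w1 R w3.
So F validates K; KB would additionally require R to be symmetric. The strongest is K.

K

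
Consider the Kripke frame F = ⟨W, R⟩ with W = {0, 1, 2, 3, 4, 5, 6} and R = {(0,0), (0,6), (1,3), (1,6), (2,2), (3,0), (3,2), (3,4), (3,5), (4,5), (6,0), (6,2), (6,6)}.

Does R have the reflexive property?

Reflexive: no — 1 is not related to itself.

No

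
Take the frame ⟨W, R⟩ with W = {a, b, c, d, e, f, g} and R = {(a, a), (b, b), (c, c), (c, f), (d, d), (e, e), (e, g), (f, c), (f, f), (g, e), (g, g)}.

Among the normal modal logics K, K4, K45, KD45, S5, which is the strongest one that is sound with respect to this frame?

Transitive (axiom 4): yes — every two-step R-path is closed by a direct edge.
Euclidean (axiom 5): yes — any two successors of a common world are R-related.
Serial (axiom D): yes — every world has a successor (e.g. a R a).
Reflexive (axiom T): yes — every world is R-related to itself.
So F validates K, K4, K45, KD45, S5. The strongest is S5.

S5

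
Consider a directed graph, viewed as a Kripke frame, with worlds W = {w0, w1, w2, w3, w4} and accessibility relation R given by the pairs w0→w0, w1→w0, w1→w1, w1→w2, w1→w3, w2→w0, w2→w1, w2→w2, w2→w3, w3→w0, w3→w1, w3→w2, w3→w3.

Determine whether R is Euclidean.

Euclidean: no — w1 R w0 and w1 R w2, but not w0 R w2.

No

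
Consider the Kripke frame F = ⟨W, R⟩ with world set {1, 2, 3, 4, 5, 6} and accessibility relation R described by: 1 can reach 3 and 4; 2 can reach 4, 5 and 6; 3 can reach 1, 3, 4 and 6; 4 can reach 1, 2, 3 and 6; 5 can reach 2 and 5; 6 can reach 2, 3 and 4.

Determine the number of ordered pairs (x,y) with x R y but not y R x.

R is symmetric; there are no such tuples.

0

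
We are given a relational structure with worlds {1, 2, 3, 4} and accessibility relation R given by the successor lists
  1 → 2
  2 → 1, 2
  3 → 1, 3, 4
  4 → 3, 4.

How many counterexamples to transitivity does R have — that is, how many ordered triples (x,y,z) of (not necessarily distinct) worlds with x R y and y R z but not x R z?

3

Enumerating: (1,2,1), (3,1,2), (4,3,1).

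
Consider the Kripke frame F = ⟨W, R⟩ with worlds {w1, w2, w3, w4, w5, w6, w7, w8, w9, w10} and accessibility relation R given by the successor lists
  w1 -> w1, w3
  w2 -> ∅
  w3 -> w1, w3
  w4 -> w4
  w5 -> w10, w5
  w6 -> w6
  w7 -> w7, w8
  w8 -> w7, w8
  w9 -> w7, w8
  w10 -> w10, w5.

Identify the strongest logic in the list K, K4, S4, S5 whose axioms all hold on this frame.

Transitive (axiom 4): yes — every two-step R-path is closed by a direct edge.
Reflexive (axiom T): no — w2 is not related to itself.
Euclidean (axiom 5): yes — any two successors of a common world are R-related.
So F validates K, K4; S4 would additionally require R to be reflexive. The strongest is K4.

K4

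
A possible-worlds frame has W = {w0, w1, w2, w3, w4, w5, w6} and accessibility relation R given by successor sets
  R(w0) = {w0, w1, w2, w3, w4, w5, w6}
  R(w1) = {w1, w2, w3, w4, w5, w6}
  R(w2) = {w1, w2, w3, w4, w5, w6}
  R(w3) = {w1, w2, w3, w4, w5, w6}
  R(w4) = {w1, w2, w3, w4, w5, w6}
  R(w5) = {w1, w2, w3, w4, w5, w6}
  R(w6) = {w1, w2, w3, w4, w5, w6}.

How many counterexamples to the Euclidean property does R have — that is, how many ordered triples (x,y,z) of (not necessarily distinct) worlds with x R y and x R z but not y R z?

Enumerating: (w0,w1,w0), (w0,w2,w0), (w0,w3,w0), (w0,w4,w0), (w0,w5,w0), (w0,w6,w0).

6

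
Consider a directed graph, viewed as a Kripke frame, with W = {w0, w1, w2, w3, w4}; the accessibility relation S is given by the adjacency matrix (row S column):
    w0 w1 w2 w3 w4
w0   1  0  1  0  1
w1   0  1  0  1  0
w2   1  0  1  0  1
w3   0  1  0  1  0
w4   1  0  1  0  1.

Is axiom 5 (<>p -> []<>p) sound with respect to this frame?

The schema 5 characterises exactly the Euclidean frames.
Euclidean: yes — any two successors of a common world are S-related.

Yes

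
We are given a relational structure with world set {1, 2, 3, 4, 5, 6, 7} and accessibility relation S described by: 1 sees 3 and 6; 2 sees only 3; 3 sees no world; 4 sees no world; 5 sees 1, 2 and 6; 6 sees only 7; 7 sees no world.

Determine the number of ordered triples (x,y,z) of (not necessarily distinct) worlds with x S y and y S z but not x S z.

4

Enumerating: (1,6,7), (5,1,3), (5,2,3), (5,6,7).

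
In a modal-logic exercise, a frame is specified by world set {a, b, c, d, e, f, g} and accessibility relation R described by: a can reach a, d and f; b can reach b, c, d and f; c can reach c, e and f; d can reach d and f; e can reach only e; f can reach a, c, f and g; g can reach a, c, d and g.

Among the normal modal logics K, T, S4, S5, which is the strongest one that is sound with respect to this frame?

T

Reflexive (axiom T): yes — every world is R-related to itself.
Transitive (axiom 4): no — a R f and f R c, but not a R c.
Euclidean (axiom 5): no — a R f and a R d, but not f R d.
So F validates K, T; S4 would additionally require R to be transitive. The strongest is T.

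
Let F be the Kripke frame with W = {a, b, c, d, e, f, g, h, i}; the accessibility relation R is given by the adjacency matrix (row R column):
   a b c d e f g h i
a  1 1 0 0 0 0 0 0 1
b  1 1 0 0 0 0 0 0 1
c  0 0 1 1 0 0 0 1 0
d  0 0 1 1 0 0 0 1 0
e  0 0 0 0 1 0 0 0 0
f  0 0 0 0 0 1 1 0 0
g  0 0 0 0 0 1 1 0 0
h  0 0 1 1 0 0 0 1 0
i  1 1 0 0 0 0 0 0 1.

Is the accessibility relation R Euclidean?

Euclidean: yes — any two successors of a common world are R-related.

Yes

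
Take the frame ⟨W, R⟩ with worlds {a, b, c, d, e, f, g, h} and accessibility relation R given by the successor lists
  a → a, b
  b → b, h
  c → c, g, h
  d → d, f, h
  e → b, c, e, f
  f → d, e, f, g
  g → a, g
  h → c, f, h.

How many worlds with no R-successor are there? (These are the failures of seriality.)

0

R is serial; there are no such worlds.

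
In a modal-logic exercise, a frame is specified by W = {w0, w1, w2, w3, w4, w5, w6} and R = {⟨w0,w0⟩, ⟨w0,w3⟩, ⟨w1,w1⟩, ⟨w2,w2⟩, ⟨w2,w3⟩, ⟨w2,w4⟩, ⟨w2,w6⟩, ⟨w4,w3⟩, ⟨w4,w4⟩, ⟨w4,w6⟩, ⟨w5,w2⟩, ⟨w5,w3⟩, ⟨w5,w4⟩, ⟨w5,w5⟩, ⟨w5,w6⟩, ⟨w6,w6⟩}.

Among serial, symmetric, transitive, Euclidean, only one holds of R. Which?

transitive

Serial: no — w3 has no R-successor.
Symmetric: no — w0 R w3 but not w3 R w0.
Transitive: yes — every two-step R-path is closed by a direct edge.
Euclidean: no — w2 R w3 and w2 R w4, but not w3 R w4.
Only transitive holds.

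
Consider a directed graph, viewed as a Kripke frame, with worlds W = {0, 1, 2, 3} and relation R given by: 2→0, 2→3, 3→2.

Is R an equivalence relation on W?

Reflexive: no — 0 is not related to itself.
Symmetric: no — 2 R 0 but not 0 R 2.
Transitive: no — 3 R 2 and 2 R 0, but not 3 R 0.
So R is not an equivalence relation.

No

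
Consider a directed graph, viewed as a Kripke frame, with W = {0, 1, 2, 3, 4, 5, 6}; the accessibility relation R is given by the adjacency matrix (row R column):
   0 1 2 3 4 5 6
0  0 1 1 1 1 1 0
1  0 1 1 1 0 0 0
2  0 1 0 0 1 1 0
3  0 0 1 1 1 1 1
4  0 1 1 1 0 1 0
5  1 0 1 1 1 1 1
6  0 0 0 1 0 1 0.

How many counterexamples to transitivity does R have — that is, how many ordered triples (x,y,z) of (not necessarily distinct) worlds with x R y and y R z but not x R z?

35

Enumerating: (0,3,6), (0,5,0), (0,5,6), (1,2,4), (1,2,5), (1,3,4), (1,3,5), (1,3,6), (2,1,2), (2,1,3), (2,4,2), (2,4,3), … and 23 more.
Total: 35.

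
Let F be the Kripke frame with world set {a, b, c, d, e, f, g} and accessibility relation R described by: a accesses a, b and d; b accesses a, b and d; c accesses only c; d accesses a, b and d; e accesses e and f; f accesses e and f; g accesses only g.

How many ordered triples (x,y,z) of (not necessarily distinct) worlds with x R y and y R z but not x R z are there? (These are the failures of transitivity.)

0

R is transitive; there are no such tuples.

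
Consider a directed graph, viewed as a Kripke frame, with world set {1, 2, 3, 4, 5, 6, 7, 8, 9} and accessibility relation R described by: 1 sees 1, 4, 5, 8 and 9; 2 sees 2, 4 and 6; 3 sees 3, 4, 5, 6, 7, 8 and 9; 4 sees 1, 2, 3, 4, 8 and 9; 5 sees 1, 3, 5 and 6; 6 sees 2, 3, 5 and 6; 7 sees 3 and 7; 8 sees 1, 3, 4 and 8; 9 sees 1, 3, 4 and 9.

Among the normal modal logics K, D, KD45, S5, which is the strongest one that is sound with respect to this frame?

Serial (axiom D): yes — every world has a successor (e.g. 1 R 1).
Euclidean (axiom 5): no — 1 R 4 and 1 R 5, but not 4 R 5.
Transitive (axiom 4): no — 1 R 4 and 4 R 2, but not 1 R 2.
Reflexive (axiom T): yes — every world is R-related to itself.
So F validates K, D; KD45 would additionally require R to be Euclidean and transitive. The strongest is D.

D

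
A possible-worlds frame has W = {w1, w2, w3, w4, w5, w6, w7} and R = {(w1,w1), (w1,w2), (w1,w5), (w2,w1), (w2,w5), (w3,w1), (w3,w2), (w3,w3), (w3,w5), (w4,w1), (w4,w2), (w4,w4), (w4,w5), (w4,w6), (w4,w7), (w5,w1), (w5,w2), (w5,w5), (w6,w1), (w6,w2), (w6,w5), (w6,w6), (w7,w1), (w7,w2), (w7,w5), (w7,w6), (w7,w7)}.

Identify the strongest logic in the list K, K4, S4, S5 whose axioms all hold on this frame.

Transitive (axiom 4): no — w2 R w1 and w1 R w2, but not w2 R w2.
Reflexive (axiom T): no — w2 is not related to itself.
Euclidean (axiom 5): no — w4 R w1 and w4 R w6, but not w1 R w6.
So F validates K; K4 would additionally require R to be transitive. The strongest is K.

K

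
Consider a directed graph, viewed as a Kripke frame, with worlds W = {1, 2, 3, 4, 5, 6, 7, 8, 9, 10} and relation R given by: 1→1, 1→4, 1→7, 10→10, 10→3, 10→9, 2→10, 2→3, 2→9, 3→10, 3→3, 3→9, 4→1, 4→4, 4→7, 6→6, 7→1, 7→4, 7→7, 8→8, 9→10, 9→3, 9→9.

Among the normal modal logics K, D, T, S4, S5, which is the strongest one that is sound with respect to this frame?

Serial (axiom D): no — 5 has no R-successor.
Reflexive (axiom T): no — 2 is not related to itself.
Transitive (axiom 4): yes — every two-step R-path is closed by a direct edge.
Euclidean (axiom 5): yes — any two successors of a common world are R-related.
So F validates K; D would additionally require R to be serial. The strongest is K.

K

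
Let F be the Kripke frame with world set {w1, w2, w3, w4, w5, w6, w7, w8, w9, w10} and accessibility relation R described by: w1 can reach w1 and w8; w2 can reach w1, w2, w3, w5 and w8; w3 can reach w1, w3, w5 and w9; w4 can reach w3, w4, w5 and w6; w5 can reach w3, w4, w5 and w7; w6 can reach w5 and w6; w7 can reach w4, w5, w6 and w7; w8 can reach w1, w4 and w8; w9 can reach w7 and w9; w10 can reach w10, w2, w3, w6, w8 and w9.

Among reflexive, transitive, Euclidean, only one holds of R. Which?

reflexive

Reflexive: yes — every world is R-related to itself.
Transitive: no — w1 R w8 and w8 R w4, but not w1 R w4.
Euclidean: no — w10 R w2 and w10 R w6, but not w2 R w6.
Only reflexive holds.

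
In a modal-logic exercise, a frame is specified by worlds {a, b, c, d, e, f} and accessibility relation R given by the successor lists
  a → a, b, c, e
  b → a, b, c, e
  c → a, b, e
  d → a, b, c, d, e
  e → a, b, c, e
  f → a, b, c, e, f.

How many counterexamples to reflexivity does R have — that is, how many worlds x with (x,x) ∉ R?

1

Enumerating: c.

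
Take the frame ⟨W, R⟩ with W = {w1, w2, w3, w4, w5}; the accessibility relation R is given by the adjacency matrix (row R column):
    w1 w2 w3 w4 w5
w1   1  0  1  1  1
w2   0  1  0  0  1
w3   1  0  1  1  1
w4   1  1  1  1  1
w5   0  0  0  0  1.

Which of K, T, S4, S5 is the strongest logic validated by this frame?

T

Reflexive (axiom T): yes — every world is R-related to itself.
Transitive (axiom 4): no — w1 R w4 and w4 R w2, but not w1 R w2.
Euclidean (axiom 5): no — w1 R w5 and w1 R w3, but not w5 R w3.
So F validates K, T; S4 would additionally require R to be transitive. The strongest is T.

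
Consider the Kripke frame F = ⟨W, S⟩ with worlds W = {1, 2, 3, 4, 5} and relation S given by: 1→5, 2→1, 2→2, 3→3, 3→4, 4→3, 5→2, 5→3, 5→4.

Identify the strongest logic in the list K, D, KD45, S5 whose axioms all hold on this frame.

Serial (axiom D): yes — every world has a successor (e.g. 1 S 5).
Euclidean (axiom 5): no — 5 S 2 and 5 S 3, but not 2 S 3.
Transitive (axiom 4): no — 1 S 5 and 5 S 2, but not 1 S 2.
Reflexive (axiom T): no — 1 is not related to itself.
So F validates K, D; KD45 would additionally require S to be Euclidean and transitive. The strongest is D.

D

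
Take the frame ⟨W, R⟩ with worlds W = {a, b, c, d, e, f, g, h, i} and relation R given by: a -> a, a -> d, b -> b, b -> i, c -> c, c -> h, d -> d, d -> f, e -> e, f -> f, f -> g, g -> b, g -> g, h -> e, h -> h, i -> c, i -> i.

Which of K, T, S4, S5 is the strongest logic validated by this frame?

T

Reflexive (axiom T): yes — every world is R-related to itself.
Transitive (axiom 4): no — a R d and d R f, but not a R f.
Euclidean (axiom 5): no — a R d and a R a, but not d R a.
So F validates K, T; S4 would additionally require R to be transitive. The strongest is T.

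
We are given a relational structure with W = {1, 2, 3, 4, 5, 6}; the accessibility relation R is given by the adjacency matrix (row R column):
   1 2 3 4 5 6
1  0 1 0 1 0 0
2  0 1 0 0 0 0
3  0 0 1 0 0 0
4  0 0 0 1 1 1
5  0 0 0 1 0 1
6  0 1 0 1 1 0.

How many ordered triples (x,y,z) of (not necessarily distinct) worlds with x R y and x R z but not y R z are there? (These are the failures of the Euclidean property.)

10

Enumerating: (1,2,4), (1,4,2), (4,5,5), (4,6,6), (5,6,6), (6,2,4), (6,2,5), (6,4,2), (6,5,2), (6,5,5).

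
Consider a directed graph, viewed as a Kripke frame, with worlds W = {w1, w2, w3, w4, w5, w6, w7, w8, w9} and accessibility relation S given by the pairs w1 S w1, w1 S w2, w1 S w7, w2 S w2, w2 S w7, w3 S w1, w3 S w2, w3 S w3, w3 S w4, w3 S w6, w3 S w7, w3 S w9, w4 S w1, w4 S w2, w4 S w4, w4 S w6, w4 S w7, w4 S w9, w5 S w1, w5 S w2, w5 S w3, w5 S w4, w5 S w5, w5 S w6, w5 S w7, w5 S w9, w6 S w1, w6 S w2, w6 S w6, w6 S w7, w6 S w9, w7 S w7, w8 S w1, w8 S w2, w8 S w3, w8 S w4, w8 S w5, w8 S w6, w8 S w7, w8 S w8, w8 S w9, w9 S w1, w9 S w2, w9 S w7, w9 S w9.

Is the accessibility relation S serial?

Yes

Serial: yes — every world has a successor (e.g. w1 S w1).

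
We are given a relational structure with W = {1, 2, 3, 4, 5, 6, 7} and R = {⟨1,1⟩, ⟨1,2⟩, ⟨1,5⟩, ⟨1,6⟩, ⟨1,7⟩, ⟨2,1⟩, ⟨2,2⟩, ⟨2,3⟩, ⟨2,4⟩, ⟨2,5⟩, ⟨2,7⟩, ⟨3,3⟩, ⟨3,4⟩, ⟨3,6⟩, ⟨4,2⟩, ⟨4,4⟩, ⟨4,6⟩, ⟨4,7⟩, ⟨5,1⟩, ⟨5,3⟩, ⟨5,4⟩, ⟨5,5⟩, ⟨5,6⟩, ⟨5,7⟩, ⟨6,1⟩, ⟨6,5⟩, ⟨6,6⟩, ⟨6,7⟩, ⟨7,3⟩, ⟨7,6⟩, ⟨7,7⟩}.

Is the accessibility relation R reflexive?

Reflexive: yes — every world is R-related to itself.

Yes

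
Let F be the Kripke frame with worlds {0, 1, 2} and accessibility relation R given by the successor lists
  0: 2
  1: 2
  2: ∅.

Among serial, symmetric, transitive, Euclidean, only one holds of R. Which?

transitive

Serial: no — 2 has no R-successor.
Symmetric: no — 0 R 2 but not 2 R 0.
Transitive: yes — every two-step R-path is closed by a direct edge.
Euclidean: no — 0 R 2 and 0 R 2, but not 2 R 2.
Only transitive holds.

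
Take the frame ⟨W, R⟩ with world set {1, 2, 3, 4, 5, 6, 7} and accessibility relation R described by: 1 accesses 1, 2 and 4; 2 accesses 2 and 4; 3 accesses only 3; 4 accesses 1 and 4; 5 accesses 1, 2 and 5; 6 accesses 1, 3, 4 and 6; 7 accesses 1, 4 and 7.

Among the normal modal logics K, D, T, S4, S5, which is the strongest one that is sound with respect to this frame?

Serial (axiom D): yes — every world has a successor (e.g. 1 R 1).
Reflexive (axiom T): yes — every world is R-related to itself.
Transitive (axiom 4): no — 2 R 4 and 4 R 1, but not 2 R 1.
Euclidean (axiom 5): no — 1 R 4 and 1 R 2, but not 4 R 2.
So F validates K, D, T; S4 would additionally require R to be transitive. The strongest is T.

T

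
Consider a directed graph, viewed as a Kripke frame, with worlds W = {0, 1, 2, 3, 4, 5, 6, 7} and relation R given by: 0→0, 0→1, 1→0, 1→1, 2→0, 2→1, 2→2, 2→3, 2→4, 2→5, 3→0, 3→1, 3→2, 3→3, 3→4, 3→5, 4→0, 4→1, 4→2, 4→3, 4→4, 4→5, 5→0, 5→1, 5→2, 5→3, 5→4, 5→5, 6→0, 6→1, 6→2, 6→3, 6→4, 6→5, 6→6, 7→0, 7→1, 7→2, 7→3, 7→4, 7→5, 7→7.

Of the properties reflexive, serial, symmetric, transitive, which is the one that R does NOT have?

symmetric

Reflexive: yes — every world is R-related to itself.
Serial: yes — every world has a successor (e.g. 0 R 0).
Symmetric: no — 2 R 0 but not 0 R 2.
Transitive: yes — every two-step R-path is closed by a direct edge.
Only symmetric fails.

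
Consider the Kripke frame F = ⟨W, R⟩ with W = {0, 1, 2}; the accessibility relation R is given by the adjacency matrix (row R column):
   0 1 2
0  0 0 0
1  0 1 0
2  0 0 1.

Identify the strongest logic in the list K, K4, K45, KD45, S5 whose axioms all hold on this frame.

Transitive (axiom 4): yes — every two-step R-path is closed by a direct edge.
Euclidean (axiom 5): yes — any two successors of a common world are R-related.
Serial (axiom D): no — 0 has no R-successor.
Reflexive (axiom T): no — 0 is not related to itself.
So F validates K, K4, K45; KD45 would additionally require R to be serial. The strongest is K45.

K45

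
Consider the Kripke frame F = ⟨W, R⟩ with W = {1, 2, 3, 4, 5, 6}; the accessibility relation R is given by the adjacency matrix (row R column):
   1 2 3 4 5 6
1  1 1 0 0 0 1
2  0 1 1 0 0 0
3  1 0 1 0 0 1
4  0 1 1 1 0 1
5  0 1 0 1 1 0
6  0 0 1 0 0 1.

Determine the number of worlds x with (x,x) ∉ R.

0

R is reflexive; there are no such worlds.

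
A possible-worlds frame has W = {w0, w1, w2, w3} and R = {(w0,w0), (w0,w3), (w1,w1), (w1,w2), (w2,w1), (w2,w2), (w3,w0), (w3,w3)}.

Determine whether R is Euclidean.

Euclidean: yes — any two successors of a common world are R-related.

Yes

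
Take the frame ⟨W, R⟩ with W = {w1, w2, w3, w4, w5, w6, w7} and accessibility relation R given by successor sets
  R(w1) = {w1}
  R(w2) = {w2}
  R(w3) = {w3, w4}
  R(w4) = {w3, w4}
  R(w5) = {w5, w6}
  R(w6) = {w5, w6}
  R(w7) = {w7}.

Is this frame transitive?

Yes

Transitive: yes — every two-step R-path is closed by a direct edge.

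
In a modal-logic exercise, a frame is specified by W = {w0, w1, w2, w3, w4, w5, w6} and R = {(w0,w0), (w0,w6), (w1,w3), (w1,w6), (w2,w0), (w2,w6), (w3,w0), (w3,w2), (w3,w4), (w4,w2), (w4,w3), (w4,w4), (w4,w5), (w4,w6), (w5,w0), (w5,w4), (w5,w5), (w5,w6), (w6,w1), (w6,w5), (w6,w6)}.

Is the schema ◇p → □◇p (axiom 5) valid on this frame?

No

Axiom 5 corresponds to the accessibility relation being Euclidean.
Euclidean: no — w1 R w3 and w1 R w6, but not w3 R w6.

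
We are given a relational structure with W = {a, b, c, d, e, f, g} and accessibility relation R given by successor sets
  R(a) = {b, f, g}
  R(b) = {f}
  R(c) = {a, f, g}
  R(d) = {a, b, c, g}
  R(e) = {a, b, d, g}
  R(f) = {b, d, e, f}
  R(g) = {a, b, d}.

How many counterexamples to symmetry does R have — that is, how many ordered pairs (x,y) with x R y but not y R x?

Enumerating: (a,b), (a,f), (c,a), (c,f), (c,g), (d,a), (d,b), (d,c), (e,a), (e,b), (e,d), (e,g), (f,d), (f,e), (g,b).

15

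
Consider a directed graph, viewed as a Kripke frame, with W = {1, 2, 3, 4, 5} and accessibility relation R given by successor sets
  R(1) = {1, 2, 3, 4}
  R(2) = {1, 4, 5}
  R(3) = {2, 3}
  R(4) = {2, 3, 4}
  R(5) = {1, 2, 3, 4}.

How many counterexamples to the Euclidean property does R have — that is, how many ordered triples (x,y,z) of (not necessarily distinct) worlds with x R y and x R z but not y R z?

Enumerating: (1,2,2), (1,2,3), (1,3,1), (1,3,4), (1,4,1), (2,1,5), (2,4,1), (2,4,5), (2,5,5), (3,2,2), (3,2,3), (4,2,2), … and 7 more.
Total: 19.

19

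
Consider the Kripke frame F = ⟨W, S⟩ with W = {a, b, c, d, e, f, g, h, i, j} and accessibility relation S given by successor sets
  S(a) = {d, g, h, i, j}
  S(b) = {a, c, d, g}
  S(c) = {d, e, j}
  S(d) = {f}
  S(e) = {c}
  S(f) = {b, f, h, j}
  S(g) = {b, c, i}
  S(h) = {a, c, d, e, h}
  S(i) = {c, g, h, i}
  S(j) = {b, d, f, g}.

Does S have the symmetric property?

No

Symmetric: no — a S d but not d S a.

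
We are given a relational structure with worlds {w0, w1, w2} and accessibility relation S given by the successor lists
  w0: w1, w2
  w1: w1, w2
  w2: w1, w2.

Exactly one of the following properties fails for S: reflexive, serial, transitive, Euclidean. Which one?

Reflexive: no — w0 is not related to itself.
Serial: yes — every world has a successor (e.g. w0 S w1).
Transitive: yes — every two-step S-path is closed by a direct edge.
Euclidean: yes — any two successors of a common world are S-related.
Only reflexive fails.

reflexive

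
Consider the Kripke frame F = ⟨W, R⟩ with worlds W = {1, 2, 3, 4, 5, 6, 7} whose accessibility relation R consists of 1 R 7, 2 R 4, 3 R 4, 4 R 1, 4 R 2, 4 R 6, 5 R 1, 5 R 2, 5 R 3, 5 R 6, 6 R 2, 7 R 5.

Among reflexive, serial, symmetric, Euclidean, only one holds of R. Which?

Reflexive: no — 1 is not related to itself.
Serial: yes — every world has a successor (e.g. 1 R 7).
Symmetric: no — 1 R 7 but not 7 R 1.
Euclidean: no — 4 R 1 and 4 R 2, but not 1 R 2.
Only serial holds.

serial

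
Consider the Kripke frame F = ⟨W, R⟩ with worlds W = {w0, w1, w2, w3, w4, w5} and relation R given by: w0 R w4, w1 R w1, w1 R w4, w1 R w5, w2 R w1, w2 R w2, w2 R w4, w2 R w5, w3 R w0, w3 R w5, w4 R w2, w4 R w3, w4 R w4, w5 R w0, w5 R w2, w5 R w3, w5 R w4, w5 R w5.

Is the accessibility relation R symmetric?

Symmetric: no — w0 R w4 but not w4 R w0.

No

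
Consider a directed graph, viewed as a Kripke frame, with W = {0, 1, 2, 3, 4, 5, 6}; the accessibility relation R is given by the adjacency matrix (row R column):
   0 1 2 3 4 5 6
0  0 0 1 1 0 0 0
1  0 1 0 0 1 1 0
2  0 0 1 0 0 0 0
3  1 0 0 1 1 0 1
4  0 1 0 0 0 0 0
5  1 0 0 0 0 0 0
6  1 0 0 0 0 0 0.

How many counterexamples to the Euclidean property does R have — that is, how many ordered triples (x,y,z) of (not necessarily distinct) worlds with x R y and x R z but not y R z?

19

Enumerating: (0,2,3), (0,3,2), (1,4,4), (1,4,5), (1,5,1), (1,5,4), (1,5,5), (3,0,0), (3,0,4), (3,0,6), (3,4,0), (3,4,3), … and 7 more.
Total: 19.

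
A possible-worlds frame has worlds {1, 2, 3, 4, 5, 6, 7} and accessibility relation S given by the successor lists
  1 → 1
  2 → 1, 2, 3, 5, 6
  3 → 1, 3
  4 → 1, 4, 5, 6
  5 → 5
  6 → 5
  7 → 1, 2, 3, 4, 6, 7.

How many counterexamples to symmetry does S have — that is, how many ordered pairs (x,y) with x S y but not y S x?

14

Enumerating: (2,1), (2,3), (2,5), (2,6), (3,1), (4,1), (4,5), (4,6), (6,5), (7,1), (7,2), (7,3), (7,4), (7,6).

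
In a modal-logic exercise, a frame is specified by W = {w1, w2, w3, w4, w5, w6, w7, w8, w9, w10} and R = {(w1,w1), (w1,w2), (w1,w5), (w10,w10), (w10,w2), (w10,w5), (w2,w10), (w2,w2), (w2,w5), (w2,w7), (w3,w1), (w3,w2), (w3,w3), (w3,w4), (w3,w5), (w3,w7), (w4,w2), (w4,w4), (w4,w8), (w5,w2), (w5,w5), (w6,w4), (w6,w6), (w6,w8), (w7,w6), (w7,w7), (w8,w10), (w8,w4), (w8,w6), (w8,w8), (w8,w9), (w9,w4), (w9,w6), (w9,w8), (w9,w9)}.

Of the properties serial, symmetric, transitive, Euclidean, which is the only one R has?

Serial: yes — every world has a successor (e.g. w1 R w1).
Symmetric: no — w1 R w2 but not w2 R w1.
Transitive: no — w1 R w2 and w2 R w10, but not w1 R w10.
Euclidean: no — w2 R w10 and w2 R w7, but not w10 R w7.
Only serial holds.

serial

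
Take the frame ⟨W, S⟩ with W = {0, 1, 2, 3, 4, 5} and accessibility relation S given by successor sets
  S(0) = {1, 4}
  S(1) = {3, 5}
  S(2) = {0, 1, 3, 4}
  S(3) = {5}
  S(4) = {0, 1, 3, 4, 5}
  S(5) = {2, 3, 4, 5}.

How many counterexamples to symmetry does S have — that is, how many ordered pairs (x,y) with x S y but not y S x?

Enumerating: (0,1), (1,3), (1,5), (2,0), (2,1), (2,3), (2,4), (4,1), (4,3), (5,2).

10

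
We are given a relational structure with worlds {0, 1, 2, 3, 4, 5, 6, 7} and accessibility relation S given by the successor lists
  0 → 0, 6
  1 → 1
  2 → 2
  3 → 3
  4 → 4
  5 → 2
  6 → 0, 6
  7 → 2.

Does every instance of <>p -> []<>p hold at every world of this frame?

Axiom 5 corresponds to the accessibility relation being Euclidean.
Euclidean: yes — any two successors of a common world are S-related.

Yes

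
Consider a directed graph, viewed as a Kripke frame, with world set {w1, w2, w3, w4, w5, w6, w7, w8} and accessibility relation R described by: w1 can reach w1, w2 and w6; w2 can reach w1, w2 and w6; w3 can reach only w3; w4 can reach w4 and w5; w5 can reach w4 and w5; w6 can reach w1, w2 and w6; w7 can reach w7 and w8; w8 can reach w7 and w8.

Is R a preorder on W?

Reflexive: yes — every world is R-related to itself.
Transitive: yes — every two-step R-path is closed by a direct edge.
So R is a preorder.

Yes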